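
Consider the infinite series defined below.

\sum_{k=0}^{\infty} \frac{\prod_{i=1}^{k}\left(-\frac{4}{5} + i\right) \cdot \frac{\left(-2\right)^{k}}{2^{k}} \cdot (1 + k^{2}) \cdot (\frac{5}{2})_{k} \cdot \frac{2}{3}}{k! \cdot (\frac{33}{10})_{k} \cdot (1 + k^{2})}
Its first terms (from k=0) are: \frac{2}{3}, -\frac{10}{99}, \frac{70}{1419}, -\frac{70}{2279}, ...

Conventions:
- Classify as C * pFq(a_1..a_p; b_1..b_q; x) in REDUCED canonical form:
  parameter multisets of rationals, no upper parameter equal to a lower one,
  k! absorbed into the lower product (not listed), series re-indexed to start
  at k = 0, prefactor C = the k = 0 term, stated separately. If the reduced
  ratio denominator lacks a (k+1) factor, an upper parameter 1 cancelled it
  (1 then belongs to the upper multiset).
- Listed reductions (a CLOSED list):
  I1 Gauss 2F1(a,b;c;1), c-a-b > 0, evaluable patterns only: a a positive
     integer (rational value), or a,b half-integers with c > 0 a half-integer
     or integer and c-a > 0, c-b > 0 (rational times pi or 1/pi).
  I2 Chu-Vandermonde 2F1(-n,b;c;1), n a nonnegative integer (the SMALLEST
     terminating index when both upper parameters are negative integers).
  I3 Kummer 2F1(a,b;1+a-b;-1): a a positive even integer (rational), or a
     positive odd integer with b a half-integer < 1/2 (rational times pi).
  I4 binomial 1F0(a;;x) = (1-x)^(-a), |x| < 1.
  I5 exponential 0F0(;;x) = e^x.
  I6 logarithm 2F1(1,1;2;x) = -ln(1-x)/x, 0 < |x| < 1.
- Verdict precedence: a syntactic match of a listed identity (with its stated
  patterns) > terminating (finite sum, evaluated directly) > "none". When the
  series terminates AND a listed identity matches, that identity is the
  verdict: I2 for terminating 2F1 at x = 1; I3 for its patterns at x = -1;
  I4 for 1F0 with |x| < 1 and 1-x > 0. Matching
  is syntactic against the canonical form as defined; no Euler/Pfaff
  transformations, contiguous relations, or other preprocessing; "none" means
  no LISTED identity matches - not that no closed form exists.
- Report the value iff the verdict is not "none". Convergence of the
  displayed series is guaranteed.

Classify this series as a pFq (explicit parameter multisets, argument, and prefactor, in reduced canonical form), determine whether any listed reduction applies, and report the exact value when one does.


Key step: t_0 = \frac{2}{3} here, and the factor k^2 + 1 cancels (top and bottom), leaving prefactor 2/3.
Ratio: r(k) = -1 * (k+\frac{1}{5}) (k+\frac{5}{2}) / [(k+\frac{33}{10}) (k+1)] - rational; roots negated = parameters, x = -1, C = \frac{2}{3}.

With C = \frac{2}{3}: the canonical form is 2F1(\frac{1}{5}, \frac{5}{2}; \frac{33}{10}; -1). Verdict: no listed reduction: x = -1 and upper {\frac{1}{5}, \frac{5}{2}} fail every I1-I6 pattern.


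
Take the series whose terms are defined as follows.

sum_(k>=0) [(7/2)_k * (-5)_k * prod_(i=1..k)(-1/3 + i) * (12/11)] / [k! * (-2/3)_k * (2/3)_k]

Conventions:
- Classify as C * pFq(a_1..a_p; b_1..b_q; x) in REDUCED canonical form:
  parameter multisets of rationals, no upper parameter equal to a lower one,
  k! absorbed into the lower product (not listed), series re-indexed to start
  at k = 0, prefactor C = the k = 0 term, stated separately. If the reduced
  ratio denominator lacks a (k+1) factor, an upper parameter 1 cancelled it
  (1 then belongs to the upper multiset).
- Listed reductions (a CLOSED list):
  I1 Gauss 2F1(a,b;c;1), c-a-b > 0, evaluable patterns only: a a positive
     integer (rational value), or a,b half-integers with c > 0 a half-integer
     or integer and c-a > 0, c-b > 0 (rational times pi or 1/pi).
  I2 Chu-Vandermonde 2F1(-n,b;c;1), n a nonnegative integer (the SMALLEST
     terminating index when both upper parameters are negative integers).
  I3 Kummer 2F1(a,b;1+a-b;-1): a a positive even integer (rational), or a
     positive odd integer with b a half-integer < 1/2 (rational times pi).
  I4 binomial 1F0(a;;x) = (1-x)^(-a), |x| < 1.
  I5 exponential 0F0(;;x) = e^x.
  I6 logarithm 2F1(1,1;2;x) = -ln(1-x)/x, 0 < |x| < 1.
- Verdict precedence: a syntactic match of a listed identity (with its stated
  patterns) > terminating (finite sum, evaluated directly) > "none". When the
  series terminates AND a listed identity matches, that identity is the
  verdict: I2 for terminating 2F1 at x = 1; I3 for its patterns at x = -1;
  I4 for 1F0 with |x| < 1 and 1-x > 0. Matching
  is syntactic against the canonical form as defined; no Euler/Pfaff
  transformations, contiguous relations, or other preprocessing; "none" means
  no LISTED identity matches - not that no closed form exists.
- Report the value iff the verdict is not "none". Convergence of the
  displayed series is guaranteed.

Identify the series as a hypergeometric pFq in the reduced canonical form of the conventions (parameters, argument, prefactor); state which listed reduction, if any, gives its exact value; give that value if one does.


The series (x = 1) is 2F1: upper {-5, 7/2}, lower {-2/3}, prefactor 12/11. Verdict at x = 1: the Chu-Vandermonde identity I2 matches (terminating 2F1 at x = 1 with n = 5, b = 7/2, c = -2/3). Value: 3705/1408.

First insight: t_0 = 12/11 here, and the parameter 2/3 appears in both the upper and lower lists and cancels.
Ratio: r(k) = 1 * (k-5) (k+7/2) / [(k-2/3) (k+1)] ; factor over Q: parameters, x = 1, and C = 12/11.


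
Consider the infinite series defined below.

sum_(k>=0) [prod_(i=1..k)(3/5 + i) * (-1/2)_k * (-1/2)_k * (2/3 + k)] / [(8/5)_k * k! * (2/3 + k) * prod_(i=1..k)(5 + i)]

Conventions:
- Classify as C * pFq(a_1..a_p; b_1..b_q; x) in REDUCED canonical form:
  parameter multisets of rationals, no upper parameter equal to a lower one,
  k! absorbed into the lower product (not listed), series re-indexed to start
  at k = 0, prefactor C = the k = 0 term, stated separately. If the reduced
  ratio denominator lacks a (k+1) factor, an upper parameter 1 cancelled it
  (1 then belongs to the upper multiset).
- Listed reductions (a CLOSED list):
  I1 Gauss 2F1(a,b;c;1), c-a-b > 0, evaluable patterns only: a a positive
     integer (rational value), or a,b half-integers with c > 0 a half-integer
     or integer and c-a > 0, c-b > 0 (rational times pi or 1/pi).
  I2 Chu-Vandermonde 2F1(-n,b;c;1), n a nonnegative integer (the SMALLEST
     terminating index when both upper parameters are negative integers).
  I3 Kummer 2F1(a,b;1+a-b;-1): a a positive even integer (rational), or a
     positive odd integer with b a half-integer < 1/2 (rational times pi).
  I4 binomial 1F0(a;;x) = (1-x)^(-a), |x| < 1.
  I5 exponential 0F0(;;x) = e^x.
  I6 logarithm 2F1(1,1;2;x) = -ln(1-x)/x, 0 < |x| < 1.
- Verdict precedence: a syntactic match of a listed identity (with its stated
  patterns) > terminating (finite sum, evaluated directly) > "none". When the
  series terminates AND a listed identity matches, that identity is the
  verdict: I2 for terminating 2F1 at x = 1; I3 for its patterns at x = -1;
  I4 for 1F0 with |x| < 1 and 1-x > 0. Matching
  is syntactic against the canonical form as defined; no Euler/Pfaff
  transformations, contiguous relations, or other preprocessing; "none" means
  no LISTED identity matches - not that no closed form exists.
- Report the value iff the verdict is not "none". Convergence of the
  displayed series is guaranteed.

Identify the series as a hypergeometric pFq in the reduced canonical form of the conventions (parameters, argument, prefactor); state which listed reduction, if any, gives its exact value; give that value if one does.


This is 1 * 2F1(-1/2, -1/2; 6; 1) in reduced canonical form. Verdict: Gauss's theorem I1 (half-integer case) matches (x = 1; upper {-1/2, -1/2} half-integers, c = 6 in the evaluable pattern). Its exact value is (524288/160083) / pi.

Key step: t_0 being 1, the lower running product (C = 1) is a rising factorial.
Consecutive-term ratio: r(k) = 1 * (k-1/2) (k-1/2) / [(k+6) (k+1)] - rational; roots negated = parameters, x = 1, C = 1.


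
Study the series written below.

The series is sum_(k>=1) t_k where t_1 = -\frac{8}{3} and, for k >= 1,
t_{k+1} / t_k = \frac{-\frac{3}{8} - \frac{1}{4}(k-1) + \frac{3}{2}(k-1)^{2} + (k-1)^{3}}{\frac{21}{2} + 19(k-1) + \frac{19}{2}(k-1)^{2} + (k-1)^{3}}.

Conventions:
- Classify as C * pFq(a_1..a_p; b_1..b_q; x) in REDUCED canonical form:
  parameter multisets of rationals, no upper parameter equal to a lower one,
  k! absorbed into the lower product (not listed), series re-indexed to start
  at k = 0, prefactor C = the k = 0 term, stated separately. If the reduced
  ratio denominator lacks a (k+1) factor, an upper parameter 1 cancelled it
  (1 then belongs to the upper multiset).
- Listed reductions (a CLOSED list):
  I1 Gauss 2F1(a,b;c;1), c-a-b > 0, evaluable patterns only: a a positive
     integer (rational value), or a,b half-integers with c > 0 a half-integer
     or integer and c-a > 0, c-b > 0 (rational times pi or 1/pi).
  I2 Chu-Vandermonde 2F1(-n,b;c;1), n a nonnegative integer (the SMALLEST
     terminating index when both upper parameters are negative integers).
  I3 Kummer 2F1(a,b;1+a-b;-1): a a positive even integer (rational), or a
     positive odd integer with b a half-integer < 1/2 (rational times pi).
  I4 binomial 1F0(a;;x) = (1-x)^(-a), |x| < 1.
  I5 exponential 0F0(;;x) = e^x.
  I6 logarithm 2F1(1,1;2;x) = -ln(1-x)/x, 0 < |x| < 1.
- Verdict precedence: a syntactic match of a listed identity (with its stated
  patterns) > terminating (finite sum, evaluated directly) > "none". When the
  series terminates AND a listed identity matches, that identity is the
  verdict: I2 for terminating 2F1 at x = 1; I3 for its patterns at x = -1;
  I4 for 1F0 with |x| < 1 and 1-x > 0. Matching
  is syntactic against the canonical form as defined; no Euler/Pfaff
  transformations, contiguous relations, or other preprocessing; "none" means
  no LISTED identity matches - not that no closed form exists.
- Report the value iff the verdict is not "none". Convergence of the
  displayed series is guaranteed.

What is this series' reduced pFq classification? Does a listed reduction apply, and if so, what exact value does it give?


The series (x = 1) is 2F1: upper {-\frac{1}{2}, \frac{1}{2}}, lower {7}, prefactor -\frac{8}{3}. Verdict: this is the half-integer Gauss pattern (I1) (x = 1; upper {-\frac{1}{2}, \frac{1}{2}} half-integers, c = 7 in the evaluable pattern). Hence: \left(-\frac{16777216}{2081079}\right) / \pi.

The tell: t_0 = -\frac{8}{3} here, and cancel k + 3/2 from the displayed ratio first; then prefactor -8/3.
Ratio: r(k) = 1 * (k-\frac{1}{2}) (k+\frac{1}{2}) / [(k+7) (k+1)] - rational in k. x = 1; t_0 = -\frac{8}{3}; negate the roots.


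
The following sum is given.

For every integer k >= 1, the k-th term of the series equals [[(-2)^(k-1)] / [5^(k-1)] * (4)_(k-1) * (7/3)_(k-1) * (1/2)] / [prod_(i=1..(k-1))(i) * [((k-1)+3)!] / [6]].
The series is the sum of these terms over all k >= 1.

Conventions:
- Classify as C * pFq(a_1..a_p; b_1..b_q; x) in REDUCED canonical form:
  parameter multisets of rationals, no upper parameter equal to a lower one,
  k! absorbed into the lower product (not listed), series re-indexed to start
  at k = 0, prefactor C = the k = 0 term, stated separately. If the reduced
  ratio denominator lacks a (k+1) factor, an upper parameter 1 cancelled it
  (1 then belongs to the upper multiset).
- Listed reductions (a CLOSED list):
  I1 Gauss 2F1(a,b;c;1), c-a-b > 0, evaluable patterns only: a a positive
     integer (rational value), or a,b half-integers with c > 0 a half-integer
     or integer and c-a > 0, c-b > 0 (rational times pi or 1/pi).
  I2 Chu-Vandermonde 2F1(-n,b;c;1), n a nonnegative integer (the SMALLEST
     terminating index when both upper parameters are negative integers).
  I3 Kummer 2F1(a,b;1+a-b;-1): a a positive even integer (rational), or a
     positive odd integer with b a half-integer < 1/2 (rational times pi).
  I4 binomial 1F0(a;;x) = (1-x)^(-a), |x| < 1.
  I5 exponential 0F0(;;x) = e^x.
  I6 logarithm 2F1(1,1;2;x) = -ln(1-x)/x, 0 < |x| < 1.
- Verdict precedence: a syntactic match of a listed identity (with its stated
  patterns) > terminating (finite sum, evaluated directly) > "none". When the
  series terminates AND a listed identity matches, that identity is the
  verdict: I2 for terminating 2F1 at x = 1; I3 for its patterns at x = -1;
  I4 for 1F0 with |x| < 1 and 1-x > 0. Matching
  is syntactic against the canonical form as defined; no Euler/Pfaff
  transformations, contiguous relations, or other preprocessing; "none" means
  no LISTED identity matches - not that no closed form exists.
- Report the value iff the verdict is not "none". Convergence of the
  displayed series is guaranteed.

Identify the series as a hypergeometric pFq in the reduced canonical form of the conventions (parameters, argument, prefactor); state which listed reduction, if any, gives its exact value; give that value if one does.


This is 1/2 * 1F0(7/3; -; -2/5) in reduced canonical form. Verdict: the I4 binomial reduction applies (the 1F0 binomial series: exponent -7/3, x = -2/5). Its exact value is (1/2) * (7/5)^(-7/3).

Key step: t_0 = 1/2 here, and the denominator's factorial ratio (prefactor 1/2) is a lower Pochhammer.
Adjacent-term ratio: r(k) = (-2/5) * (k+7/3) / [(k+1)] - rational; roots negated = parameters, x = (-2/5), C = 1/2.


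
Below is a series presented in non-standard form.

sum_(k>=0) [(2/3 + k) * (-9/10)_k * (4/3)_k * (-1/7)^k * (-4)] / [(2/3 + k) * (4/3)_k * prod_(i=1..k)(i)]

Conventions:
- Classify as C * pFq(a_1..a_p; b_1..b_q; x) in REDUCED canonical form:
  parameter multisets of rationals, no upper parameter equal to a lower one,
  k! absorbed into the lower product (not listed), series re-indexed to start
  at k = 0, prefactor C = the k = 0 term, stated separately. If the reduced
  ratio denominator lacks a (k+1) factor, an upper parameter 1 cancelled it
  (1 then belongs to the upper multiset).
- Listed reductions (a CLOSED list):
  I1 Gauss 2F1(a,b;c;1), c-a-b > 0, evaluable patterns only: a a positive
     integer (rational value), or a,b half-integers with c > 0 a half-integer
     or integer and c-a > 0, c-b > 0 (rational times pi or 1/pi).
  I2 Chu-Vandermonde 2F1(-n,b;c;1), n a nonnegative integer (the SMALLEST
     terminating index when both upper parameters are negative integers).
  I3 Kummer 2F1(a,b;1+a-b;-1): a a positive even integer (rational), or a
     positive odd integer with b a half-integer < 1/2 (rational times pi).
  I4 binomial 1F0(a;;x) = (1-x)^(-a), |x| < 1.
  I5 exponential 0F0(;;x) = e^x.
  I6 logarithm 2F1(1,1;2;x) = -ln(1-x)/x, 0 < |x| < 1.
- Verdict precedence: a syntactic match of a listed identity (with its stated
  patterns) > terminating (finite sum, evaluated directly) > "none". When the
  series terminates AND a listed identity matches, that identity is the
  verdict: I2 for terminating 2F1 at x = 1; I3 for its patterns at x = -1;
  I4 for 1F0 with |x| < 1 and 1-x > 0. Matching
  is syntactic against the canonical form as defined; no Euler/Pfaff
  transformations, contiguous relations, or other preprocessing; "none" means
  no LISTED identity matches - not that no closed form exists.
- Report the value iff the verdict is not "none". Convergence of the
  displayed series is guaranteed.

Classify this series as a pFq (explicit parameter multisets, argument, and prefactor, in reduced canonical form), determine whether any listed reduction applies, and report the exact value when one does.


Key step: with t_0 = -4, the factor k + 2/3 cancels (top and bottom), leaving prefactor -4.
Term ratio: r(k) = (-1/7) * (k-9/10) / [(k+1)] - rational in k, leading ratio (-1/7); with t_0 = -4, classification follows.

Classification (C = -4): 1F0 with upper {-9/10}, lower {-}, argument x = -1/7. Verdict: the I4 binomial reduction fires (the 1F0 binomial series: exponent 9/10, x = -1/7). Sum: (-4) * (8/7)^(9/10).


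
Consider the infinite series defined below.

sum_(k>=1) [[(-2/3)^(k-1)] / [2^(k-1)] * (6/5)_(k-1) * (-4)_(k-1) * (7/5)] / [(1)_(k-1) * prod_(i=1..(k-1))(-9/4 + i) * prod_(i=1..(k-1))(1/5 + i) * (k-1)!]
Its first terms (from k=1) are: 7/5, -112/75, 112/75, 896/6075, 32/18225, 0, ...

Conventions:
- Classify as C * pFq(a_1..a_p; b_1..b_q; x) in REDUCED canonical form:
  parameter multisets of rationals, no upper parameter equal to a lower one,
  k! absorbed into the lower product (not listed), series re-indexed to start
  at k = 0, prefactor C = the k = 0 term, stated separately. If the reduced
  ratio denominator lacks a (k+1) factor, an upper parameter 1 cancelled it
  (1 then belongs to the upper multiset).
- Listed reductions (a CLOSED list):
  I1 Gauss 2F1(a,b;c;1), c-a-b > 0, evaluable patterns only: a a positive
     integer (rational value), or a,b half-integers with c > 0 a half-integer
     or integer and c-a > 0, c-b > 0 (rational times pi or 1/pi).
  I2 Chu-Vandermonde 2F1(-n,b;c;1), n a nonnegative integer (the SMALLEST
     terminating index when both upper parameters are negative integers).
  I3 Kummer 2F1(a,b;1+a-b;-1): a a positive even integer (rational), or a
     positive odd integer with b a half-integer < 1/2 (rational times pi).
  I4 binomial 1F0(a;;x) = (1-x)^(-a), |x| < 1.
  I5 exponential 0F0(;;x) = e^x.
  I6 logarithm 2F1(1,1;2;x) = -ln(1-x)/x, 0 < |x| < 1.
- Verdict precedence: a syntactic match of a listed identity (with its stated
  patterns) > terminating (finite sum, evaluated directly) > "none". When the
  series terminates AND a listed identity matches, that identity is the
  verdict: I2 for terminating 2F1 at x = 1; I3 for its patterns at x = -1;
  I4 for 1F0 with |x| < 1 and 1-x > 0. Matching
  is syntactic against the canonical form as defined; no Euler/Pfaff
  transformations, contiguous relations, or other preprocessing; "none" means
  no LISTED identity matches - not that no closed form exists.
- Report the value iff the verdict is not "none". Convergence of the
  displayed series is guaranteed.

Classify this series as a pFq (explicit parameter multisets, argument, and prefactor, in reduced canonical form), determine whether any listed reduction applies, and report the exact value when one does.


Reduced: x = -1/3, 1F2, upper = {-4}, lower = {-5/4, 1}, C = 7/5. Verdict: terminating - upper parameter -4 makes this a finite sum (last index 4), evaluated exactly. Hence: 5647/3645.

Key observation: from the first term 7/5: the parameter 6/5 appears in both the upper and lower lists and cancels.
Term ratio: r(k) = (-1/3) * (k-4) / [(k-5/4) (k+1) (k+1)] ; factor over Q: parameters, x = (-1/3), and C = 7/5.


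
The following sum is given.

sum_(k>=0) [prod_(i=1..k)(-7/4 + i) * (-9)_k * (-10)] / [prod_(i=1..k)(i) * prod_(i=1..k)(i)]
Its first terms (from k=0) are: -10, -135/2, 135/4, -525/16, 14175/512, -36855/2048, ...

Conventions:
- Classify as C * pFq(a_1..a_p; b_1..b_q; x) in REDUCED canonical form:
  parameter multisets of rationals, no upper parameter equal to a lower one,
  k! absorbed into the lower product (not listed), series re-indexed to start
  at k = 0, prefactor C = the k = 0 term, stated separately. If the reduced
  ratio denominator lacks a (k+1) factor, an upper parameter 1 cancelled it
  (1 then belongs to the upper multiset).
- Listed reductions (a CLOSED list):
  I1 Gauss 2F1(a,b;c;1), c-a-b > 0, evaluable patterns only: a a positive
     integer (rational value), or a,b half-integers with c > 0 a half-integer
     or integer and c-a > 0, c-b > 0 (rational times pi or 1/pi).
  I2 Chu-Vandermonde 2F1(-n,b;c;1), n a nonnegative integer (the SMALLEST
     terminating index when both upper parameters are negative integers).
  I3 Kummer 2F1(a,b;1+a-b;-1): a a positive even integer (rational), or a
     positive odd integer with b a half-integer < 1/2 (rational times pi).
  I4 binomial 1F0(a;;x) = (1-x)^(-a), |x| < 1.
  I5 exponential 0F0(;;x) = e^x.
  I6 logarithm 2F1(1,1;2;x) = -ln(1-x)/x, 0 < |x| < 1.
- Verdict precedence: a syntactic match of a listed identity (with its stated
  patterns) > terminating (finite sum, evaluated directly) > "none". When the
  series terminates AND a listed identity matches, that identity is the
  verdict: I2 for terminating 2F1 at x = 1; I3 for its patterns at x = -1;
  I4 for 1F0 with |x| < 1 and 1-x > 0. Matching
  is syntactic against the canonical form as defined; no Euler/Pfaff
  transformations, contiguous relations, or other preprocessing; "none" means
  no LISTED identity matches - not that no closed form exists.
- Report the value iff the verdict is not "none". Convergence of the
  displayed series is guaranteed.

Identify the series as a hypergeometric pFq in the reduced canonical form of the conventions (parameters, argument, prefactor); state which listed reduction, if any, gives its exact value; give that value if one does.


With C = -10: the canonical form is 2F1(-9, -3/4; 1; 1). Verdict (x = 1): Chu-Vandermonde (I2) applies (terminating 2F1 at x = 1 with n = 9, b = -3/4, c = 1). Sum: -1017041025/16777216.

First insight: x = 1 and the product of the first k integers (C = -10, x = 1) is k!.
Ratio: r(k) = 1 * (k-9) (k-3/4) / [(k+1) (k+1)] - poly over poly, x = 1 from leading terms; C = -10 at k = 0.


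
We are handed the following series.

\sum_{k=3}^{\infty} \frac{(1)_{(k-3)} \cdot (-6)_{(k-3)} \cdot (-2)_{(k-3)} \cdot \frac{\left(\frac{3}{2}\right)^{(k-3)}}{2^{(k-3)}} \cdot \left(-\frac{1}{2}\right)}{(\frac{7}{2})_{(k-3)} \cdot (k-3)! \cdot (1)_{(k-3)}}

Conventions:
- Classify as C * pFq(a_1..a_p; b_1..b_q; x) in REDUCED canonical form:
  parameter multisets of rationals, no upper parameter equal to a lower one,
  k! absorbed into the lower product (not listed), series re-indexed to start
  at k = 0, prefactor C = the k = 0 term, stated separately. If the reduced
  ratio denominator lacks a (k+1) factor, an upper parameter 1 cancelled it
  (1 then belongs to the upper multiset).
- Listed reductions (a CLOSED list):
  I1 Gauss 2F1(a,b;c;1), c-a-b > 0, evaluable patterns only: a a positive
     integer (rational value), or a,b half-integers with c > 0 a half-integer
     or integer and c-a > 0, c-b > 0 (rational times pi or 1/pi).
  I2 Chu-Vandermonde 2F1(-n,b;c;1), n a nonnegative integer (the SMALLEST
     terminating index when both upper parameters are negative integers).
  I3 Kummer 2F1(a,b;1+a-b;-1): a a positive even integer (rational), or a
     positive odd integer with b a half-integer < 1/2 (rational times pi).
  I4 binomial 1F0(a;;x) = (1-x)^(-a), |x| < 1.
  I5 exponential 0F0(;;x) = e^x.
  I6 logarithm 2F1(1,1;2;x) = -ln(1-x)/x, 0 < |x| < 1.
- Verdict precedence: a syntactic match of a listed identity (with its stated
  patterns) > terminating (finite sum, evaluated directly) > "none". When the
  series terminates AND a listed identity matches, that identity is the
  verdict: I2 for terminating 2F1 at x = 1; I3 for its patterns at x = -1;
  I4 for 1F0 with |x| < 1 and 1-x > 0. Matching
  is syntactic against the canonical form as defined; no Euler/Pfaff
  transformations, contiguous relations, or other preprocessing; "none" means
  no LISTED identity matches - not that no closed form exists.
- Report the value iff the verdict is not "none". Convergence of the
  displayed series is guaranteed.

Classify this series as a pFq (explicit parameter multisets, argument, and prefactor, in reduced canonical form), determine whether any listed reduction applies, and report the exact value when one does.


Prefactor -\frac{1}{2}, argument \frac{3}{4}: 2F1 with upper {-6, -2} over lower {\frac{7}{2}}. Verdict: terminating - upper parameter -2 makes this a finite sum (last index 2), evaluated exactly. Value: -\frac{65}{28}.

Key observation: t_0 = -\frac{1}{2} here, and the parameter 1 appears in both the upper and lower lists and cancels.
Ratio: r(k) = \frac{3}{4} * (k-6) (k-2) / [(k+\frac{7}{2}) (k+1)] - rational in k, leading ratio \frac{3}{4}; with t_0 = -\frac{1}{2}, classification follows.


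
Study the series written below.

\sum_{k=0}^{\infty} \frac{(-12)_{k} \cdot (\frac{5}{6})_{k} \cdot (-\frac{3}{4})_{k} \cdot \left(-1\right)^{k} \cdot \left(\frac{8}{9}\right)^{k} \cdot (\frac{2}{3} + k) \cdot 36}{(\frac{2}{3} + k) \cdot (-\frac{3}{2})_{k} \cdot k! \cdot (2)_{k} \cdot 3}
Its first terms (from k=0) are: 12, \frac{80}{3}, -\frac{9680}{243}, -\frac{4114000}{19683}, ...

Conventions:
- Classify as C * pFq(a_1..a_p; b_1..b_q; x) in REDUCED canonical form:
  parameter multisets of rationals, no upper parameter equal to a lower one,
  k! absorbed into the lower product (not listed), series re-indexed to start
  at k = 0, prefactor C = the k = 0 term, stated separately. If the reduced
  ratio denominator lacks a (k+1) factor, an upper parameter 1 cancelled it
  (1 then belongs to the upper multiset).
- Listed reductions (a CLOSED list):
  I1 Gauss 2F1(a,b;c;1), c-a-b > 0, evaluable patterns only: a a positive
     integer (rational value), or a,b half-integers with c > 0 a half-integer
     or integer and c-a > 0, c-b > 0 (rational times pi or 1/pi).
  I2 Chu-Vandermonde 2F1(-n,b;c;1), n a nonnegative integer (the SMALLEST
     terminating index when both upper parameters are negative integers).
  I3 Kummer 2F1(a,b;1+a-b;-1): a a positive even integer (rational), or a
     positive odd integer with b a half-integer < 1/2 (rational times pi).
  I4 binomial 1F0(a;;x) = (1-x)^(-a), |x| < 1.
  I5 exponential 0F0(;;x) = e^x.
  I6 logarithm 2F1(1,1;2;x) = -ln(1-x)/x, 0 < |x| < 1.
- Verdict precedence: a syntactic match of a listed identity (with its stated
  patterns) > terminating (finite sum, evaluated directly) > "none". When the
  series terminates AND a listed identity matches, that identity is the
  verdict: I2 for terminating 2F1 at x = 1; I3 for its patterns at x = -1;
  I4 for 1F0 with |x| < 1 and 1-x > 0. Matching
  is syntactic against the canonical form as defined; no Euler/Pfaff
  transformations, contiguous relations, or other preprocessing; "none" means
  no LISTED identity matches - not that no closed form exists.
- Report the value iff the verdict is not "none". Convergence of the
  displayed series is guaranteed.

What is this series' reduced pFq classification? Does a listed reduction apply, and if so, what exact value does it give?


Classification (C = 12): 3F2 with upper {-12, -\frac{3}{4}, \frac{5}{6}}, lower {-\frac{3}{2}, 2}, argument x = -\frac{8}{9}. Verdict: terminating - no listed pattern fits, but -12 in the upper list cuts the series at k = 12; direct evaluation. Hence: -\frac{739562206327766851923916}{230995643722081647219}.

Structural cue: from the first term 12: the constant factors (prefactor 12) combine into one prefactor.
Ratio: r(k) = -\frac{8}{9} * (k-12) (k-\frac{3}{4}) (k+\frac{5}{6}) / [(k-\frac{3}{2}) (k+2) (k+1)] - rational; roots negated = parameters, x = -\frac{8}{9}, C = 12.


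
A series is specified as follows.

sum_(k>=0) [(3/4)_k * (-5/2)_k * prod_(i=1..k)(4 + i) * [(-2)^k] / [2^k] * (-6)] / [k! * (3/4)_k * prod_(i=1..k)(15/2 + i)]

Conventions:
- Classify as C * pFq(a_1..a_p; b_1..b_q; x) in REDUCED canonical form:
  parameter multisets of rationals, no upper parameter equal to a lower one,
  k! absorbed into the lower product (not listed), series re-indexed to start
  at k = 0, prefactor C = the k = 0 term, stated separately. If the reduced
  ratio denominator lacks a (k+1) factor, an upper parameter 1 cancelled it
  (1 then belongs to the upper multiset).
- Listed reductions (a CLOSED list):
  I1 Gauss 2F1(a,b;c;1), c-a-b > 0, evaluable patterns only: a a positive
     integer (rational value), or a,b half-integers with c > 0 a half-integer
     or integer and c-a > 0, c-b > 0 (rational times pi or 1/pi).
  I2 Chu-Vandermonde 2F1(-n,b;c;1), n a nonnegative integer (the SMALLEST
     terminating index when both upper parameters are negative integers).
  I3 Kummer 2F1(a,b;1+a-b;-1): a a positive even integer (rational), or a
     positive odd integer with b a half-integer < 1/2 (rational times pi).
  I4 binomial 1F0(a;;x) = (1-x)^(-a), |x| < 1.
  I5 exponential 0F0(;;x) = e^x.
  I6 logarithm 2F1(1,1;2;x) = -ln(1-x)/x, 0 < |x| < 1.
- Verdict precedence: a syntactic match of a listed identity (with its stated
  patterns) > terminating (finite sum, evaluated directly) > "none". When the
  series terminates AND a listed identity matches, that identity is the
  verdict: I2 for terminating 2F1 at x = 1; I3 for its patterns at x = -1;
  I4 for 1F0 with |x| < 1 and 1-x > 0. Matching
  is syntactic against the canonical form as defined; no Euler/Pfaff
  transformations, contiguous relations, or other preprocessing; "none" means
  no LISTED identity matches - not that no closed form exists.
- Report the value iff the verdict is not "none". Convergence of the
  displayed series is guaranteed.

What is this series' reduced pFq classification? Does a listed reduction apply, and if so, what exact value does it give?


Prefactor -6, argument -1: 2F1 with upper {-5/2, 5} over lower {17/2}. Verdict (x = -1): Kummer (I3) applies (x = -1; c = 17/2 equals 1+a-b for upper {-5/2, 5}: listed pattern). Value: (-405405/65536) * pi.

Key step: from the first term -6: the two k-th powers (C = -6) combine into one argument.
Ratio: r(k) = (-1) * (k-5/2) (k+5) / [(k+17/2) (k+1)] - rational in k. x = (-1); t_0 = -6; negate the roots.


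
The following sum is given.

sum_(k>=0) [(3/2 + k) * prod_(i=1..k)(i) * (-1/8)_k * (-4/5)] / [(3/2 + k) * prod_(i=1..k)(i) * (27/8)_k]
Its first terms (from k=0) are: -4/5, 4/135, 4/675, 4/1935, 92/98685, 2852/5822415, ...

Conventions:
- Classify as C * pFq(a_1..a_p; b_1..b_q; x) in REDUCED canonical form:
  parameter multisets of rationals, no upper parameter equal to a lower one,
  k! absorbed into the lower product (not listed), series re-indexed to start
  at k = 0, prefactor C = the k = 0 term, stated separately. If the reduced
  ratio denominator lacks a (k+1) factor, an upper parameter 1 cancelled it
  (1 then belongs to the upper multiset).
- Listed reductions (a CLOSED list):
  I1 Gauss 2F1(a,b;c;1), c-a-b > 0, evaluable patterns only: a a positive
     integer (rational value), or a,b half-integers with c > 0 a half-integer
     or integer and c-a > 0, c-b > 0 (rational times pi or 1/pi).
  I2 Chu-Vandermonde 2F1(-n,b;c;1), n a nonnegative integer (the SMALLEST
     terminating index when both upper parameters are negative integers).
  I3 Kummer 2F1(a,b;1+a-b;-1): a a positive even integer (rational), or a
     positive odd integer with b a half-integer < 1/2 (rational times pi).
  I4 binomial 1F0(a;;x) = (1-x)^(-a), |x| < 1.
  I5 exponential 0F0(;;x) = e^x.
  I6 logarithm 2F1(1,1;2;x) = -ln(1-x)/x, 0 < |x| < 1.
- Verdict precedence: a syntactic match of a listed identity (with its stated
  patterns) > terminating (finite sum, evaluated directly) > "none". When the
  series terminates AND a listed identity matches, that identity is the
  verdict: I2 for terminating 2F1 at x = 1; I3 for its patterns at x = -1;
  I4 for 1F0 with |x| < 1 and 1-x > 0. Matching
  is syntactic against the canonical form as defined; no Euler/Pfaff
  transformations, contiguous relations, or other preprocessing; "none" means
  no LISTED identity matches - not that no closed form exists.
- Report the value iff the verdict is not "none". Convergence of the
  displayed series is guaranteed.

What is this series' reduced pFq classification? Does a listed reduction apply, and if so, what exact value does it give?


Key step: from the first term -4/5: the running product (prefactor -4/5) telescopes to a rising factorial.
Adjacent-term ratio: r(k) = 1 * (k-1/8) (k+1) / [(k+27/8) (k+1)] ; factor over Q: parameters, x = 1, and C = -4/5.

Reduced: x = 1, 2F1, upper = {-1/8, 1}, lower = {27/8}, C = -4/5. Verdict: the Gauss summation I1 matches (x = 1: the Gamma ratio telescopes since c-a-b = 5/2 > 0 and a = 1 in Z>0). Exact value: -19/25.


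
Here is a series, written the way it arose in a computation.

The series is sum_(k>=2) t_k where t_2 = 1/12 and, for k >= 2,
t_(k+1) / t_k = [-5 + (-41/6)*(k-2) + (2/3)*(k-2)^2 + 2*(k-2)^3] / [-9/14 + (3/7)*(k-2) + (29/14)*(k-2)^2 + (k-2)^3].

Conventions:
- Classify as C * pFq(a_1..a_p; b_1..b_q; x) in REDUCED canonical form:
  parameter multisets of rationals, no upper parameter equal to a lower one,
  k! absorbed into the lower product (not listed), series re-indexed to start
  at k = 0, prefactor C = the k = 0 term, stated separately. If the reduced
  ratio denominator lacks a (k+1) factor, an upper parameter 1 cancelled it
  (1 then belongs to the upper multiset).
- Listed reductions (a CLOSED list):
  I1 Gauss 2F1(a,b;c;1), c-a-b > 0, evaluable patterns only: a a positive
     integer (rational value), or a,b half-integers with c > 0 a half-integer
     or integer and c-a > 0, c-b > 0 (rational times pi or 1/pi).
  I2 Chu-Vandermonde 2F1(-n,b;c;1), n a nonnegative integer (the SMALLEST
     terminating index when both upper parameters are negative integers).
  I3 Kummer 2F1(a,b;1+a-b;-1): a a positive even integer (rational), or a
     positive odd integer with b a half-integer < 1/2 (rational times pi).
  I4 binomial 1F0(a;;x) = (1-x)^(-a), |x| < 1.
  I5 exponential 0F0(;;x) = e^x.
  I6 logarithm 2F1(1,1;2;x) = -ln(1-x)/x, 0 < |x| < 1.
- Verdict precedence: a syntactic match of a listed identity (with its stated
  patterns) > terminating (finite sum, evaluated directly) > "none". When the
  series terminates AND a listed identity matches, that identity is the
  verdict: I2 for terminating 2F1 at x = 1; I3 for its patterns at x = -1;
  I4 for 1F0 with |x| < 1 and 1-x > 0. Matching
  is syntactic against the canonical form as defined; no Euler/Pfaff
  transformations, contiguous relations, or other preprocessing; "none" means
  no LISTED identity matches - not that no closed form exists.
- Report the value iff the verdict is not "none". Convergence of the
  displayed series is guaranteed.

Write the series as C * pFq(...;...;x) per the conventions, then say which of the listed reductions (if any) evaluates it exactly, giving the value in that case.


Key step: t_0 being 1/12, the ratio is unreduced: k + 3/2 divides both sides (C = 1/12, x = 2).
Ratio: r(k) = 2 * (k-2) (k+5/6) / [(k-3/7) (k+1)] - rational in k. x = 2; t_0 = 1/12; negate the roots.

Reduced: x = 2, 2F1, upper = {-2, 5/6}, lower = {-3/7}, C = 1/12. Verdict: terminating - no listed pattern fits, but -2 in the upper list cuts the series at k = 2; direct evaluation. Sum: -1747/1296.


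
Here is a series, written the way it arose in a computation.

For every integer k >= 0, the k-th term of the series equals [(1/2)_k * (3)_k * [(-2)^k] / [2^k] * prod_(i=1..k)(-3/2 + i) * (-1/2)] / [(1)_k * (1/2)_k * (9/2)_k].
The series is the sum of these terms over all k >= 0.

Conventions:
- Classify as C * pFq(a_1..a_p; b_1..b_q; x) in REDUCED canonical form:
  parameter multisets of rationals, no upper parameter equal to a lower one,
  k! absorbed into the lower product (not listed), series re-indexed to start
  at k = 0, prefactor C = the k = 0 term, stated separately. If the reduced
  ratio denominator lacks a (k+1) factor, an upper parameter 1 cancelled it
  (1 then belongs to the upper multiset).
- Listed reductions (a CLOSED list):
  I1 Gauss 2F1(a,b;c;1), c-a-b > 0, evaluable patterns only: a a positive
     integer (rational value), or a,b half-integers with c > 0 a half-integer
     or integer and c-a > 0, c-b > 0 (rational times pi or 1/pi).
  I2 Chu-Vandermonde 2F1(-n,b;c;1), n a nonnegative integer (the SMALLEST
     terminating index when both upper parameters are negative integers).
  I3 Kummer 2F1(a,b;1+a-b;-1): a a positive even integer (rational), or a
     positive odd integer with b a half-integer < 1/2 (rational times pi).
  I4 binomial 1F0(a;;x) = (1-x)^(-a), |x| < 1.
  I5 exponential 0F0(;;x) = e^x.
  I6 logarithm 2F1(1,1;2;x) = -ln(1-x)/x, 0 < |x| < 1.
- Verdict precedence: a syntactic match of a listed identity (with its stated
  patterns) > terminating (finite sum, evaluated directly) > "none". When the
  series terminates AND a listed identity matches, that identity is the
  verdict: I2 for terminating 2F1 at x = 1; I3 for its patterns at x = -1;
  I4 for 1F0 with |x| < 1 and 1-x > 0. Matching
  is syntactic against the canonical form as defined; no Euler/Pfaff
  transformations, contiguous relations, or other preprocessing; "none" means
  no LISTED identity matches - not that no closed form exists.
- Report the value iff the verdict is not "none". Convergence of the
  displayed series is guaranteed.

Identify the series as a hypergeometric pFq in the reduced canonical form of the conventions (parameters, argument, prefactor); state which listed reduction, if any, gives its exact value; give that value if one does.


First insight: t_0 being -1/2, (1)_k (C = -1/2) is k! itself.
Term ratio: r(k) = (-1) * (k-1/2) (k+3) / [(k+9/2) (k+1)] ; factor over Q: parameters, x = (-1), and C = -1/2.

Canonical form: C = -1/2 times 2F1 with upper {-1/2, 3}, lower {9/2}, x = -1. Verdict: this is Kummer's theorem (I3) (x = -1; c = 9/2 equals 1+a-b for upper {-1/2, 3}: listed pattern). Hence: (-105/512) * pi.


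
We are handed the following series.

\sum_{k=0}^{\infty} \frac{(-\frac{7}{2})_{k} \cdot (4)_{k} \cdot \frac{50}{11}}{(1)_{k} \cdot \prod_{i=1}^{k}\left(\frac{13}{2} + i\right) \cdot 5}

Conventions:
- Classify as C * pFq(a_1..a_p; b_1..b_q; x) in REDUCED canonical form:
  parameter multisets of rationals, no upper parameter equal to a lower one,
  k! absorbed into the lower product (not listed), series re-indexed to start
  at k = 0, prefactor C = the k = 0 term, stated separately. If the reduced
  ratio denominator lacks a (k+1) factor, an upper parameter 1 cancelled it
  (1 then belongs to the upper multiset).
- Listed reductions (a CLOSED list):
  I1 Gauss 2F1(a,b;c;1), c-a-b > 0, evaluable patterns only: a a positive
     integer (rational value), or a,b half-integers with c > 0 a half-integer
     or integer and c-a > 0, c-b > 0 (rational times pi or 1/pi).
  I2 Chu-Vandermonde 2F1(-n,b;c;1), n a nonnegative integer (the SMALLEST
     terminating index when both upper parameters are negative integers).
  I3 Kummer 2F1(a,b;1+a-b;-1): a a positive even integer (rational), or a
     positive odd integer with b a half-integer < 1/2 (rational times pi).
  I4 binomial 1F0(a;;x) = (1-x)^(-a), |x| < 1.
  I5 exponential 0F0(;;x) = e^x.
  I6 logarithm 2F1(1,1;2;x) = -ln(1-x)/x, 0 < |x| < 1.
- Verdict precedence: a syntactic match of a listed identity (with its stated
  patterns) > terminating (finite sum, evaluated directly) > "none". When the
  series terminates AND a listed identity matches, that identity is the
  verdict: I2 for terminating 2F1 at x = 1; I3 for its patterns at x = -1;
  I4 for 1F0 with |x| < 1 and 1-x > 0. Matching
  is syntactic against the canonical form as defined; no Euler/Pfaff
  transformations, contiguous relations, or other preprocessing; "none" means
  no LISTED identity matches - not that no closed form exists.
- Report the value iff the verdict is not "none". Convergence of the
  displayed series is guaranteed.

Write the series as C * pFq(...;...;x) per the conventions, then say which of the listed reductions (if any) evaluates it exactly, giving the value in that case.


x = 1 here; the reduced form reads 2F1, upper {-\frac{7}{2}, 4}, lower {\frac{15}{2}}, C = \frac{10}{11}. Verdict (x = 1): Gauss (I1, integer-parameter pattern) applies (x = 1: the Gamma ratio telescopes since c-a-b = 7 > 0 and a = 4 in Z>0). Its exact value is \frac{13}{128}.

The tell: from the first term \frac{10}{11}: the constant factors (C = 10/11, x = 1) combine into one prefactor.
Ratio: r(k) = 1 * (k-\frac{7}{2}) (k+4) / [(k+\frac{15}{2}) (k+1)] ; factor over Q: parameters, x = 1, and C = \frac{10}{11}.


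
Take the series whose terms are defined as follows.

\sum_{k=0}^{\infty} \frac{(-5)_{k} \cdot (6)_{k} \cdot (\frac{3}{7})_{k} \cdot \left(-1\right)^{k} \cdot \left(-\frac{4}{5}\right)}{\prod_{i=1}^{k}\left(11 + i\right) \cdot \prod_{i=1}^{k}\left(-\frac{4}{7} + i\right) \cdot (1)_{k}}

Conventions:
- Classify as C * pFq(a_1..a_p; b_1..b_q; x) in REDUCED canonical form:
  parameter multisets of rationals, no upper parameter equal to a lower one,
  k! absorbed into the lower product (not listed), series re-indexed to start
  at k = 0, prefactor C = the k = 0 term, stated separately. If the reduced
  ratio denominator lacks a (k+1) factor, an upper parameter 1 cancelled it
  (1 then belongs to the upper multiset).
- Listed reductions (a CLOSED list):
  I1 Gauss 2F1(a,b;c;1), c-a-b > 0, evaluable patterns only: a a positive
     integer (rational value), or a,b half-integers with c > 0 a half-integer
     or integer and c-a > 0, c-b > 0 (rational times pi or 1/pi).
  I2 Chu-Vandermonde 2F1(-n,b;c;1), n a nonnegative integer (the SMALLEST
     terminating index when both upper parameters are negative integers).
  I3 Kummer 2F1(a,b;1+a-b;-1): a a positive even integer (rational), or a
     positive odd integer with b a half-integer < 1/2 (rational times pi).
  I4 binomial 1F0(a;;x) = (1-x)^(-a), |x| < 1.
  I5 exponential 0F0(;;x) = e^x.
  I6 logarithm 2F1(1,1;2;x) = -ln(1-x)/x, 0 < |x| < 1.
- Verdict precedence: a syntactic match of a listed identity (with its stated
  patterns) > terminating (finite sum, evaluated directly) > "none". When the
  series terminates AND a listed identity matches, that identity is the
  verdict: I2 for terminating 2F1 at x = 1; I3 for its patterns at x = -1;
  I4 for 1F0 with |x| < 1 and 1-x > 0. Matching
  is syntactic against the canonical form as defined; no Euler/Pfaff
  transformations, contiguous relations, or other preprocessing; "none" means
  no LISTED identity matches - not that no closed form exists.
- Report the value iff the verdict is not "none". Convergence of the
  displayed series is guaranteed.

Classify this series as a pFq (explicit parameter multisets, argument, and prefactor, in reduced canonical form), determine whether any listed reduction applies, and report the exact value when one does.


Reduced: x = -1, 2F1, upper = {-5, 6}, lower = {12}, C = -\frac{4}{5}. Verdict: Kummer's theorem (I3) applies (x = -1; c = 12 equals 1+a-b for upper {-5, 6}: listed pattern). Exact value: -\frac{33}{5}.

The tell: from the first term -\frac{4}{5}: the lower running product (prefactor -4/5) is a rising factorial.
Term ratio: r(k) = -1 * (k-5) (k+6) / [(k+12) (k+1)] - rational in k. x = -1; t_0 = -\frac{4}{5}; negate the roots.
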